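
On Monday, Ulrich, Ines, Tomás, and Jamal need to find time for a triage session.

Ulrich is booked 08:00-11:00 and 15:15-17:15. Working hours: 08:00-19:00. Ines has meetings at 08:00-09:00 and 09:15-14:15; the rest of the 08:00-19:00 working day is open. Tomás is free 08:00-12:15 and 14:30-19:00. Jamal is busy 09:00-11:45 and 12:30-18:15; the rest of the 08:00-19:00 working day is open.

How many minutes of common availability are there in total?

45 minutes

Ulrich free within 08:00–19:00: 11:00–15:15, 17:15–19:00.
Ines free within 08:00–19:00: 09:00–09:15, 14:15–19:00.
Jamal free within 08:00–19:00: 08:00–09:00, 11:45–12:30, 18:15–19:00.
Ulrich ∩ Ines: 14:15–15:15, 17:15–19:00.
Ulrich ∩ Ines ∩ Tomás: 14:30–15:15, 17:15–19:00.
Ulrich ∩ Ines ∩ Tomás ∩ Jamal: 18:15–19:00.
Total common minutes: 45.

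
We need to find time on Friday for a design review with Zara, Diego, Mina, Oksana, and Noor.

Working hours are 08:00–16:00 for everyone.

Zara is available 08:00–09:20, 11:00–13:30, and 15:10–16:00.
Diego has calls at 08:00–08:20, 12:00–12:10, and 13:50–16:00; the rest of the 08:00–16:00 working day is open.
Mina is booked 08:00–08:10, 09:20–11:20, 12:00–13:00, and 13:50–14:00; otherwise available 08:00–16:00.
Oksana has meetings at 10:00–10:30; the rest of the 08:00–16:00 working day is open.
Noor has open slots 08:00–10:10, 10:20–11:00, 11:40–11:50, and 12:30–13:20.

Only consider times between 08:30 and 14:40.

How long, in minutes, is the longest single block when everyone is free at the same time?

Diego free within 08:00–16:00: 08:20–12:00, 12:10–13:50.
Mina free within 08:00–16:00: 08:10–09:20, 11:20–12:00, 13:00–13:50, 14:00–16:00.
Oksana free within 08:00–16:00: 08:00–10:00, 10:30–16:00.
Zara ∩ Diego: 08:20–09:20, 11:00–12:00, 12:10–13:30.
Zara ∩ Diego ∩ Mina: 08:20–09:20, 11:20–12:00, 13:00–13:30.
Zara ∩ Diego ∩ Mina ∩ Oksana: 08:20–09:20, 11:20–12:00, 13:00–13:30.
Zara ∩ Diego ∩ Mina ∩ Oksana ∩ Noor: 08:20–09:20, 11:40–11:50, 13:00–13:20.
Restricted to 08:30–14:40: 08:30–09:20, 11:40–11:50, 13:00–13:20.
Common window lengths: 50, 10, 20 min; longest is 50.

50 minutes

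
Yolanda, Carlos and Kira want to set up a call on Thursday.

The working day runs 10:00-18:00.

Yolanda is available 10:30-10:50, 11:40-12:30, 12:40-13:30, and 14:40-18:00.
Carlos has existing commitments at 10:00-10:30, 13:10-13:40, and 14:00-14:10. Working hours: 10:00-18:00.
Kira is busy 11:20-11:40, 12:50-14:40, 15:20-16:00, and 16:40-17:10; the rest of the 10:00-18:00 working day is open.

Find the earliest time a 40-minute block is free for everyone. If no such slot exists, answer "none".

11:40

Carlos free within 10:00–18:00: 10:30–13:10, 13:40–14:00, 14:10–18:00.
Kira free within 10:00–18:00: 10:00–11:20, 11:40–12:50, 14:40–15:20, 16:00–16:40, 17:10–18:00.
Yolanda ∩ Carlos: 10:30–10:50, 11:40–12:30, 12:40–13:10, 14:40–18:00.
Yolanda ∩ Carlos ∩ Kira: 10:30–10:50, 11:40–12:30, 12:40–12:50, 14:40–15:20, 16:00–16:40, 17:10–18:00.
Windows ≥ 40 min: 11:40–12:30, 14:40–15:20, 16:00–16:40, 17:10–18:00.
Earliest such window starts at 11:40.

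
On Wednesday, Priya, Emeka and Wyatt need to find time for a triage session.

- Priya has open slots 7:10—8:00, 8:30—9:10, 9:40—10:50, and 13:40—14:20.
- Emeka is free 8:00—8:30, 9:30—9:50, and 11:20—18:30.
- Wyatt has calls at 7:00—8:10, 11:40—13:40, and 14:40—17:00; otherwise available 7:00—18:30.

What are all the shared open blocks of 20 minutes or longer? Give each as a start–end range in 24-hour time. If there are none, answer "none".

Wyatt free within 07:00–18:30: 08:10–11:40, 13:40–14:40, 17:00–18:30.
Priya ∩ Emeka: 09:40–09:50, 13:40–14:20.
Priya ∩ Emeka ∩ Wyatt: 09:40–09:50, 13:40–14:20.
Windows ≥ 20 min: 13:40–14:20.

13:40–14:20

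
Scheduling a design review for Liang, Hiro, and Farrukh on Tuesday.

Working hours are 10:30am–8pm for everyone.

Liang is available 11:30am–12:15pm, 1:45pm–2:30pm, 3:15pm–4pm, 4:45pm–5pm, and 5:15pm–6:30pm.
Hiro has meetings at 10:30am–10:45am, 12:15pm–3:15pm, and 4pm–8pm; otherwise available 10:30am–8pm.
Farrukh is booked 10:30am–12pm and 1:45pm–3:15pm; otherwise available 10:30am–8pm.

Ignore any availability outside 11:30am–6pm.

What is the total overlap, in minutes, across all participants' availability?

Hiro free within 10:30–20:00: 10:45–12:15, 15:15–16:00.
Farrukh free within 10:30–20:00: 12:00–13:45, 15:15–20:00.
Liang ∩ Hiro: 11:30–12:15, 15:15–16:00.
Liang ∩ Hiro ∩ Farrukh: 12:00–12:15, 15:15–16:00.
Restricted to 11:30–18:00: 12:00–12:15, 15:15–16:00.
Total common minutes: 15 + 45 = 60.

60 minutes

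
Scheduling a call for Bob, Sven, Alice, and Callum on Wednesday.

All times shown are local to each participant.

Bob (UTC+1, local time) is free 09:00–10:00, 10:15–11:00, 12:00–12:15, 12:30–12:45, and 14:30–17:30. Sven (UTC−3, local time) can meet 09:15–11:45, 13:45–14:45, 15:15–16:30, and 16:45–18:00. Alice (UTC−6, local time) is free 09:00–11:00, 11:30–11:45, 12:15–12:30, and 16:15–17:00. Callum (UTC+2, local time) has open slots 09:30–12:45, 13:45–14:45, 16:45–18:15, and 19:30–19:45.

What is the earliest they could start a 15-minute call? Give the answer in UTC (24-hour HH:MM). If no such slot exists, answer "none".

Bob → UTC: 08:00–09:00, 09:15–10:00, 11:00–11:15, 11:30–11:45, 13:30–16:30.
Sven → UTC: 12:15–14:45, 16:45–17:45, 18:15–19:30, 19:45–21:00.
Alice → UTC: 15:00–17:00, 17:30–17:45, 18:15–18:30, 22:15–23:00.
Callum → UTC: 07:30–10:45, 11:45–12:45, 14:45–16:15, 17:30–17:45.
Bob ∩ Sven: 13:30–14:45.
Bob ∩ Sven ∩ Alice: (none).
Bob ∩ Sven ∩ Alice ∩ Callum: (none).
Windows ≥ 15 min: (none).

none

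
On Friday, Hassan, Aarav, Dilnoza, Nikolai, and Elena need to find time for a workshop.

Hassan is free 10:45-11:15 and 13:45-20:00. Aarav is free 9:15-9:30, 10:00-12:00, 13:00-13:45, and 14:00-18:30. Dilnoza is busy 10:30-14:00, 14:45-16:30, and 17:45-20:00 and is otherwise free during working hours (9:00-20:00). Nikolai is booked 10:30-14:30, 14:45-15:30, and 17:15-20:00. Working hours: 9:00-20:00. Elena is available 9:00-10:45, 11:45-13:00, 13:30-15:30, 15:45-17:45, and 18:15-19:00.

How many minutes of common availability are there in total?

60 minutes

Dilnoza free within 09:00–20:00: 09:00–10:30, 14:00–14:45, 16:30–17:45.
Nikolai free within 09:00–20:00: 09:00–10:30, 14:30–14:45, 15:30–17:15.
Hassan ∩ Aarav: 10:45–11:15, 14:00–18:30.
Hassan ∩ Aarav ∩ Dilnoza: 14:00–14:45, 16:30–17:45.
Hassan ∩ Aarav ∩ Dilnoza ∩ Nikolai: 14:30–14:45, 16:30–17:15.
Hassan ∩ Aarav ∩ Dilnoza ∩ Nikolai ∩ Elena: 14:30–14:45, 16:30–17:15.
Total common minutes: 15 + 45 = 60.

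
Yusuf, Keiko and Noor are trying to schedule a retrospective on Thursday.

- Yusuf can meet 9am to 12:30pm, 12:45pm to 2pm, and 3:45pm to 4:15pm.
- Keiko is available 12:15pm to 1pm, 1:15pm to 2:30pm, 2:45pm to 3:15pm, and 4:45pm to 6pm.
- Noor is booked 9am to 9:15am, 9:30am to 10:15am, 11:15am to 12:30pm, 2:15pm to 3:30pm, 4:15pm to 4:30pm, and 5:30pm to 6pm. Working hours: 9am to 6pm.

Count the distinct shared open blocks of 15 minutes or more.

2

Noor free within 09:00–18:00: 09:15–09:30, 10:15–11:15, 12:30–14:15, 15:30–16:15, 16:30–17:30.
Yusuf ∩ Keiko: 12:15–12:30, 12:45–13:00, 13:15–14:00.
Yusuf ∩ Keiko ∩ Noor: 12:45–13:00, 13:15–14:00.
Windows ≥ 15 min: 12:45–13:00, 13:15–14:00.
That's 2 windows.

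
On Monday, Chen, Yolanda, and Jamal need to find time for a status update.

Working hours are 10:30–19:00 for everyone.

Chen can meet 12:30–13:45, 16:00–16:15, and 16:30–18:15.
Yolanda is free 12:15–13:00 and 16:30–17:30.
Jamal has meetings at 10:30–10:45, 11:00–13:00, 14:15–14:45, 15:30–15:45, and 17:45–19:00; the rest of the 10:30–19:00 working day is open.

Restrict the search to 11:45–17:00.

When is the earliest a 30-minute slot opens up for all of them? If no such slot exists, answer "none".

16:30

Jamal free within 10:30–19:00: 10:45–11:00, 13:00–14:15, 14:45–15:30, 15:45–17:45.
Chen ∩ Yolanda: 12:30–13:00, 16:30–17:30.
Chen ∩ Yolanda ∩ Jamal: 16:30–17:30.
Restricted to 11:45–17:00: 16:30–17:00.
Windows ≥ 30 min: 16:30–17:00.
Earliest such window starts at 16:30.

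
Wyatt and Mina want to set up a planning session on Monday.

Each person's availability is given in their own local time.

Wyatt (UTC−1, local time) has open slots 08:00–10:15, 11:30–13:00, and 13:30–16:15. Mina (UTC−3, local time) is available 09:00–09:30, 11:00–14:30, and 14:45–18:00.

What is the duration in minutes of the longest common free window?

Wyatt → UTC: 09:00–11:15, 12:30–14:00, 14:30–17:15.
Mina → UTC: 12:00–12:30, 14:00–17:30, 17:45–21:00.
Wyatt ∩ Mina: 14:30–17:15.
Single common window of 165 minutes.

165 minutes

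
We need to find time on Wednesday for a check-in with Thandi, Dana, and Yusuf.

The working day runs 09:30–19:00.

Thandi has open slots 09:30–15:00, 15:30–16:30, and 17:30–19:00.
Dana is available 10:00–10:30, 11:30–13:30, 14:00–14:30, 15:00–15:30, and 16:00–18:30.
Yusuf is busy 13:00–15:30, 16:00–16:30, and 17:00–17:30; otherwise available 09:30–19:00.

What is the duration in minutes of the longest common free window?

90 minutes

Yusuf free within 09:30–19:00: 09:30–13:00, 15:30–16:00, 16:30–17:00, 17:30–19:00.
Thandi ∩ Dana: 10:00–10:30, 11:30–13:30, 14:00–14:30, 16:00–16:30, 17:30–18:30.
Thandi ∩ Dana ∩ Yusuf: 10:00–10:30, 11:30–13:00, 17:30–18:30.
Common window lengths: 30, 90, 60 min; longest is 90.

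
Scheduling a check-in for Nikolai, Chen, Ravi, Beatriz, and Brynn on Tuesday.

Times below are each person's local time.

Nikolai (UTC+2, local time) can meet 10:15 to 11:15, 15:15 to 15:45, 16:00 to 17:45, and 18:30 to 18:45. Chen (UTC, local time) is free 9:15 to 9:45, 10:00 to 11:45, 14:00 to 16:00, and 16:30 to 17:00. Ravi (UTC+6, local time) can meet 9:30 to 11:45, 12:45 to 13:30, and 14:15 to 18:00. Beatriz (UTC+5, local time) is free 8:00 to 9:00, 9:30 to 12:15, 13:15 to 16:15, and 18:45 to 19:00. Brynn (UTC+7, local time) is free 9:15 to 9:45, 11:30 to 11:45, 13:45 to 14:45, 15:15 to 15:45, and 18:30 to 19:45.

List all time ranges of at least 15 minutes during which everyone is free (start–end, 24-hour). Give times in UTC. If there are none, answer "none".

none

Nikolai → UTC: 08:15–09:15, 13:15–13:45, 14:00–15:45, 16:30–16:45.
Chen → UTC: 09:15–09:45, 10:00–11:45, 14:00–16:00, 16:30–17:00.
Ravi → UTC: 03:30–05:45, 06:45–07:30, 08:15–12:00.
Beatriz → UTC: 03:00–04:00, 04:30–07:15, 08:15–11:15, 13:45–14:00.
Brynn → UTC: 02:15–02:45, 04:30–04:45, 06:45–07:45, 08:15–08:45, 11:30–12:45.
Nikolai ∩ Chen: 14:00–15:45, 16:30–16:45.
Nikolai ∩ Chen ∩ Ravi: (none).
Nikolai ∩ Chen ∩ Ravi ∩ Beatriz: (none).
Nikolai ∩ Chen ∩ Ravi ∩ Beatriz ∩ Brynn: (none).
Windows ≥ 15 min: (none).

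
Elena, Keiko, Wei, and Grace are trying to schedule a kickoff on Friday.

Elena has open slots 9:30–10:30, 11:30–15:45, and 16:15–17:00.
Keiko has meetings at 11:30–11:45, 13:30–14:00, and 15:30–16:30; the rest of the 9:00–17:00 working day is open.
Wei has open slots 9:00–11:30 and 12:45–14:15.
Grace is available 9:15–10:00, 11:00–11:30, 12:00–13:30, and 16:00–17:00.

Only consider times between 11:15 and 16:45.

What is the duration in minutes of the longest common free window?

Keiko free within 09:00–17:00: 09:00–11:30, 11:45–13:30, 14:00–15:30, 16:30–17:00.
Elena ∩ Keiko: 09:30–10:30, 11:45–13:30, 14:00–15:30, 16:30–17:00.
Elena ∩ Keiko ∩ Wei: 09:30–10:30, 12:45–13:30, 14:00–14:15.
Elena ∩ Keiko ∩ Wei ∩ Grace: 09:30–10:00, 12:45–13:30.
Restricted to 11:15–16:45: 12:45–13:30.
Single common window of 45 minutes.

45 minutes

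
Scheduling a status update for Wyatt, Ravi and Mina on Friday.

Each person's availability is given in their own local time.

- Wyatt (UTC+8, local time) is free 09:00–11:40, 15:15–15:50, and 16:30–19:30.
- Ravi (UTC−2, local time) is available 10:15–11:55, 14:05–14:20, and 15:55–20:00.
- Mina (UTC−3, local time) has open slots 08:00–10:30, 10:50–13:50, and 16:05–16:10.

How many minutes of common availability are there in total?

0 minutes

Wyatt → UTC: 01:00–03:40, 07:15–07:50, 08:30–11:30.
Ravi → UTC: 12:15–13:55, 16:05–16:20, 17:55–22:00.
Mina → UTC: 11:00–13:30, 13:50–16:50, 19:05–19:10.
Wyatt ∩ Ravi: (none).
Wyatt ∩ Ravi ∩ Mina: (none).
Total common minutes: 0.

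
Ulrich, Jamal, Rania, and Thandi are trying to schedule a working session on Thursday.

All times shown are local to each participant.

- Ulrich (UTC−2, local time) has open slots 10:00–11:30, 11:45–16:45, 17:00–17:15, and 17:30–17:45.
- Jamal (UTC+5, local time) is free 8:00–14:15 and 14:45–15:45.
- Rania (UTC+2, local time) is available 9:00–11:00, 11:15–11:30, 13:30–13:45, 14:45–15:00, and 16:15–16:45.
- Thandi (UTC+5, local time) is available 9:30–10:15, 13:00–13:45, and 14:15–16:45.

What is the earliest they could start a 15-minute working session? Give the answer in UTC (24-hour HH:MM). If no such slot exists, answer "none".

none

Ulrich → UTC: 12:00–13:30, 13:45–18:45, 19:00–19:15, 19:30–19:45.
Jamal → UTC: 03:00–09:15, 09:45–10:45.
Rania → UTC: 07:00–09:00, 09:15–09:30, 11:30–11:45, 12:45–13:00, 14:15–14:45.
Thandi → UTC: 04:30–05:15, 08:00–08:45, 09:15–11:45.
Ulrich ∩ Jamal: (none).
Ulrich ∩ Jamal ∩ Rania: (none).
Ulrich ∩ Jamal ∩ Rania ∩ Thandi: (none).
Windows ≥ 15 min: (none).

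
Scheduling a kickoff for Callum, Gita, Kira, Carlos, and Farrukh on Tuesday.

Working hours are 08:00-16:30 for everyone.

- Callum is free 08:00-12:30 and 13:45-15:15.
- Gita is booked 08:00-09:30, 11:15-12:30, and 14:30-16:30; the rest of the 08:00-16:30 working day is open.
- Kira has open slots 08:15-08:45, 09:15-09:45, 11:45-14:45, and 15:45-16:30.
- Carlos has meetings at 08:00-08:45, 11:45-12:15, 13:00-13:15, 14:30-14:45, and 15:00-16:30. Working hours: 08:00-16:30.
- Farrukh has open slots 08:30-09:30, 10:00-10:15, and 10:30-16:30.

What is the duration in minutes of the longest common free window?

45 minutes

Gita free within 08:00–16:30: 09:30–11:15, 12:30–14:30.
Carlos free within 08:00–16:30: 08:45–11:45, 12:15–13:00, 13:15–14:30, 14:45–15:00.
Callum ∩ Gita: 09:30–11:15, 13:45–14:30.
Callum ∩ Gita ∩ Kira: 09:30–09:45, 13:45–14:30.
Callum ∩ Gita ∩ Kira ∩ Carlos: 09:30–09:45, 13:45–14:30.
Callum ∩ Gita ∩ Kira ∩ Carlos ∩ Farrukh: 13:45–14:30.
Single common window of 45 minutes.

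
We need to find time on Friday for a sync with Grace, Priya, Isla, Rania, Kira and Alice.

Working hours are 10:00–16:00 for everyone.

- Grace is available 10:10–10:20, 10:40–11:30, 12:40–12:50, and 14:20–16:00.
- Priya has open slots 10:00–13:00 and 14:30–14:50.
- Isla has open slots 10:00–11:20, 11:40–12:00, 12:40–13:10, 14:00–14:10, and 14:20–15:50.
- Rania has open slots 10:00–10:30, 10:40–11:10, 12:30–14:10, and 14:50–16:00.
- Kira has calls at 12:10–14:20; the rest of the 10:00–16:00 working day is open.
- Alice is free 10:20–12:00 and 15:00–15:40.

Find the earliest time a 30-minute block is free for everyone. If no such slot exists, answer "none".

Kira free within 10:00–16:00: 10:00–12:10, 14:20–16:00.
Grace ∩ Priya: 10:10–10:20, 10:40–11:30, 12:40–12:50, 14:30–14:50.
Grace ∩ Priya ∩ Isla: 10:10–10:20, 10:40–11:20, 12:40–12:50, 14:30–14:50.
Grace ∩ Priya ∩ Isla ∩ Rania: 10:10–10:20, 10:40–11:10, 12:40–12:50.
Grace ∩ Priya ∩ Isla ∩ Rania ∩ Kira: 10:10–10:20, 10:40–11:10.
Grace ∩ Priya ∩ Isla ∩ Rania ∩ Kira ∩ Alice: 10:40–11:10.
Windows ≥ 30 min: 10:40–11:10.
Earliest such window starts at 10:40.

10:40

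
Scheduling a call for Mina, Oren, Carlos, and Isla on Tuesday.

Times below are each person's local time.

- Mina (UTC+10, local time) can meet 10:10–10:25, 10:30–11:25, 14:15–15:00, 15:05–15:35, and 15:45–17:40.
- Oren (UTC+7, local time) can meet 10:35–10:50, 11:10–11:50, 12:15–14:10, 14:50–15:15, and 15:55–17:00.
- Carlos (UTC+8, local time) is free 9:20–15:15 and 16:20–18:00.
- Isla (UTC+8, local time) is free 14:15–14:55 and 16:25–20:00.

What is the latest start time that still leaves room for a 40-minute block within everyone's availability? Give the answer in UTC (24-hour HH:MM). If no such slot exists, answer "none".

06:15

Mina → UTC: 00:10–00:25, 00:30–01:25, 04:15–05:00, 05:05–05:35, 05:45–07:40.
Oren → UTC: 03:35–03:50, 04:10–04:50, 05:15–07:10, 07:50–08:15, 08:55–10:00.
Carlos → UTC: 01:20–07:15, 08:20–10:00.
Isla → UTC: 06:15–06:55, 08:25–12:00.
Mina ∩ Oren: 04:15–04:50, 05:15–05:35, 05:45–07:10.
Mina ∩ Oren ∩ Carlos: 04:15–04:50, 05:15–05:35, 05:45–07:10.
Mina ∩ Oren ∩ Carlos ∩ Isla: 06:15–06:55.
Windows ≥ 40 min: 06:15–06:55.
Latest start in the last window 06:15–06:55 is 06:55 − 40 min = 06:15.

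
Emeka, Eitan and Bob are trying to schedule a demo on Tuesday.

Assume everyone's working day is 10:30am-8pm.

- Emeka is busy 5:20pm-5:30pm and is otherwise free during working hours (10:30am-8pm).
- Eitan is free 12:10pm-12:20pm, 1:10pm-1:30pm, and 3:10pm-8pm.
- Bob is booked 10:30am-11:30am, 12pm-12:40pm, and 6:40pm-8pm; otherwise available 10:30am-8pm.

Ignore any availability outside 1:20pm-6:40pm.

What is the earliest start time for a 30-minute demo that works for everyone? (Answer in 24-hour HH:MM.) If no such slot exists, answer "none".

Emeka free within 10:30–20:00: 10:30–17:20, 17:30–20:00.
Bob free within 10:30–20:00: 11:30–12:00, 12:40–18:40.
Emeka ∩ Eitan: 12:10–12:20, 13:10–13:30, 15:10–17:20, 17:30–20:00.
Emeka ∩ Eitan ∩ Bob: 13:10–13:30, 15:10–17:20, 17:30–18:40.
Restricted to 13:20–18:40: 13:20–13:30, 15:10–17:20, 17:30–18:40.
Windows ≥ 30 min: 15:10–17:20, 17:30–18:40.
Earliest such window starts at 15:10.

15:10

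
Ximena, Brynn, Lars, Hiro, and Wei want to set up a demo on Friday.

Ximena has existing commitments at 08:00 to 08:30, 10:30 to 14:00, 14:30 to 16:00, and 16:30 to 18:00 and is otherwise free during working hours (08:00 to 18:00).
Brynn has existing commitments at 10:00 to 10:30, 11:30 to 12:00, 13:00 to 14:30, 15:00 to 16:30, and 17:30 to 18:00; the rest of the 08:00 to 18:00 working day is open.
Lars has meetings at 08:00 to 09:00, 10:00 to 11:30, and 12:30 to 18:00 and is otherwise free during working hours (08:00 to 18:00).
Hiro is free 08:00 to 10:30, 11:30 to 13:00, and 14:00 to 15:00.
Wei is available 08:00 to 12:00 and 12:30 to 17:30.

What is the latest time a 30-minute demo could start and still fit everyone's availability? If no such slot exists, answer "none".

Ximena free within 08:00–18:00: 08:30–10:30, 14:00–14:30, 16:00–16:30.
Brynn free within 08:00–18:00: 08:00–10:00, 10:30–11:30, 12:00–13:00, 14:30–15:00, 16:30–17:30.
Lars free within 08:00–18:00: 09:00–10:00, 11:30–12:30.
Ximena ∩ Brynn: 08:30–10:00.
Ximena ∩ Brynn ∩ Lars: 09:00–10:00.
Ximena ∩ Brynn ∩ Lars ∩ Hiro: 09:00–10:00.
Ximena ∩ Brynn ∩ Lars ∩ Hiro ∩ Wei: 09:00–10:00.
Windows ≥ 30 min: 09:00–10:00.
Latest start in the last window 09:00–10:00 is 10:00 − 30 min = 09:30.

09:30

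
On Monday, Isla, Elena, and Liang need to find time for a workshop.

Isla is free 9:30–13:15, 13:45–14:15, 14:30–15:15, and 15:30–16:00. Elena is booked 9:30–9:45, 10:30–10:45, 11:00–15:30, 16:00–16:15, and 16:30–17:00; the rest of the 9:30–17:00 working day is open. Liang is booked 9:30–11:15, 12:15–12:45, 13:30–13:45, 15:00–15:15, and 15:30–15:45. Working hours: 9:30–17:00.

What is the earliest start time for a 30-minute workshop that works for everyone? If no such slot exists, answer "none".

Elena free within 09:30–17:00: 09:45–10:30, 10:45–11:00, 15:30–16:00, 16:15–16:30.
Liang free within 09:30–17:00: 11:15–12:15, 12:45–13:30, 13:45–15:00, 15:15–15:30, 15:45–17:00.
Isla ∩ Elena: 09:45–10:30, 10:45–11:00, 15:30–16:00.
Isla ∩ Elena ∩ Liang: 15:45–16:00.
Windows ≥ 30 min: (none).

none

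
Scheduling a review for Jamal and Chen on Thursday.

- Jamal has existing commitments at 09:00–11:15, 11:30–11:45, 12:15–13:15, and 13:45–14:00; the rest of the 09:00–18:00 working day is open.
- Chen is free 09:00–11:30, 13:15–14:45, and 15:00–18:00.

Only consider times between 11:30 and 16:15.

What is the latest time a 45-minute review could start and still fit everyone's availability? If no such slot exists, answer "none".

15:30

Jamal free within 09:00–18:00: 11:15–11:30, 11:45–12:15, 13:15–13:45, 14:00–18:00.
Jamal ∩ Chen: 11:15–11:30, 13:15–13:45, 14:00–14:45, 15:00–18:00.
Restricted to 11:30–16:15: 13:15–13:45, 14:00–14:45, 15:00–16:15.
Windows ≥ 45 min: 14:00–14:45, 15:00–16:15.
Latest start in the last window 15:00–16:15 is 16:15 − 45 min = 15:30.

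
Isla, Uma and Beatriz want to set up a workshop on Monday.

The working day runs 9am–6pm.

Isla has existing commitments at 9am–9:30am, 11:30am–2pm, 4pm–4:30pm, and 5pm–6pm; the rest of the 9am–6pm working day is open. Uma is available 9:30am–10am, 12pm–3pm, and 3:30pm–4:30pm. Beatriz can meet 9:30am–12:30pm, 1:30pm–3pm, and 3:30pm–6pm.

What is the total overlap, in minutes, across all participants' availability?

Isla free within 09:00–18:00: 09:30–11:30, 14:00–16:00, 16:30–17:00.
Isla ∩ Uma: 09:30–10:00, 14:00–15:00, 15:30–16:00.
Isla ∩ Uma ∩ Beatriz: 09:30–10:00, 14:00–15:00, 15:30–16:00.
Total common minutes: 30 + 60 + 30 = 120.

120 minutes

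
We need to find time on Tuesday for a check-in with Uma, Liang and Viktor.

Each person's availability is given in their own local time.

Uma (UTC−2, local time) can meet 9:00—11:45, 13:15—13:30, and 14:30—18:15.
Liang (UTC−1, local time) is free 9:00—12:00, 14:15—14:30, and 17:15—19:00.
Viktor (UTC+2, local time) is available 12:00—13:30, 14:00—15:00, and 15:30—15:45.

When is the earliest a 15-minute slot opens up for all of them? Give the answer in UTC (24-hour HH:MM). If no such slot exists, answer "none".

Uma → UTC: 11:00–13:45, 15:15–15:30, 16:30–20:15.
Liang → UTC: 10:00–13:00, 15:15–15:30, 18:15–20:00.
Viktor → UTC: 10:00–11:30, 12:00–13:00, 13:30–13:45.
Uma ∩ Liang: 11:00–13:00, 15:15–15:30, 18:15–20:00.
Uma ∩ Liang ∩ Viktor: 11:00–11:30, 12:00–13:00.
Windows ≥ 15 min: 11:00–11:30, 12:00–13:00.
Earliest such window starts at 11:00.

11:00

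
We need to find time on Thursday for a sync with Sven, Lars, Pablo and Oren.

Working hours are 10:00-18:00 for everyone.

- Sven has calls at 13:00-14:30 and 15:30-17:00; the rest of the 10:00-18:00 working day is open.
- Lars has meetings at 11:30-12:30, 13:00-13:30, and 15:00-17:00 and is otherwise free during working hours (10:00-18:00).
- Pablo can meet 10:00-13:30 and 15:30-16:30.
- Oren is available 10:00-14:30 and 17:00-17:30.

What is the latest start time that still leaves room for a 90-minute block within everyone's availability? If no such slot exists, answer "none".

Sven free within 10:00–18:00: 10:00–13:00, 14:30–15:30, 17:00–18:00.
Lars free within 10:00–18:00: 10:00–11:30, 12:30–13:00, 13:30–15:00, 17:00–18:00.
Sven ∩ Lars: 10:00–11:30, 12:30–13:00, 14:30–15:00, 17:00–18:00.
Sven ∩ Lars ∩ Pablo: 10:00–11:30, 12:30–13:00.
Sven ∩ Lars ∩ Pablo ∩ Oren: 10:00–11:30, 12:30–13:00.
Windows ≥ 90 min: 10:00–11:30.
Latest start in the last window 10:00–11:30 is 11:30 − 90 min = 10:00.

10:00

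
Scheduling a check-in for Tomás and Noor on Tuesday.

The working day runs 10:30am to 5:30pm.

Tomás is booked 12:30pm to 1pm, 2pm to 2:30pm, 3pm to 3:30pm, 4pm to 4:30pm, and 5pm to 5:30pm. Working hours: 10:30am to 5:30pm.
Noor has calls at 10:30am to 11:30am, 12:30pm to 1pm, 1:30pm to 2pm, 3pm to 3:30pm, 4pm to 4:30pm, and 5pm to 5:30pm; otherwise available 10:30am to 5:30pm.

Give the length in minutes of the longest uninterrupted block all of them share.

Tomás free within 10:30–17:30: 10:30–12:30, 13:00–14:00, 14:30–15:00, 15:30–16:00, 16:30–17:00.
Noor free within 10:30–17:30: 11:30–12:30, 13:00–13:30, 14:00–15:00, 15:30–16:00, 16:30–17:00.
Tomás ∩ Noor: 11:30–12:30, 13:00–13:30, 14:30–15:00, 15:30–16:00, 16:30–17:00.
Common window lengths: 60, 30, 30, 30, 30 min; longest is 60.

60 minutes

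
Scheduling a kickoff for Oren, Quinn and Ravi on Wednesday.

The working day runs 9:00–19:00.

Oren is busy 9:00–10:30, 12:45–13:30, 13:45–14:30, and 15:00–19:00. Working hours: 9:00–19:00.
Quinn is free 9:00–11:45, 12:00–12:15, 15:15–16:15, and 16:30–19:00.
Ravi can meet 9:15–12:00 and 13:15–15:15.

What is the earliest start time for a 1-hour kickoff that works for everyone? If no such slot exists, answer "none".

Oren free within 09:00–19:00: 10:30–12:45, 13:30–13:45, 14:30–15:00.
Oren ∩ Quinn: 10:30–11:45, 12:00–12:15.
Oren ∩ Quinn ∩ Ravi: 10:30–11:45.
Windows ≥ 60 min: 10:30–11:45.
Earliest such window starts at 10:30.

10:30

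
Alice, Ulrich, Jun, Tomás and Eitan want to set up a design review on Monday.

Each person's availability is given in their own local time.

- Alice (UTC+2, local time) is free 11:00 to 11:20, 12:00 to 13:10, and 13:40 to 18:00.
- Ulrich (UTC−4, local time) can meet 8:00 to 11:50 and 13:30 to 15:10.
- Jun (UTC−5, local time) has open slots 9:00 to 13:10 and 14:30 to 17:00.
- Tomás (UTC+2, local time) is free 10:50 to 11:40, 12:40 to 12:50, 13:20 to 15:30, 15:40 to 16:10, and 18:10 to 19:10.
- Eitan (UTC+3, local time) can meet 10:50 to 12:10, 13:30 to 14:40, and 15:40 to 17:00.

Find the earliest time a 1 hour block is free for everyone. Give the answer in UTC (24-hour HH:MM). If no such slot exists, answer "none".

Alice → UTC: 09:00–09:20, 10:00–11:10, 11:40–16:00.
Ulrich → UTC: 12:00–15:50, 17:30–19:10.
Jun → UTC: 14:00–18:10, 19:30–22:00.
Tomás → UTC: 08:50–09:40, 10:40–10:50, 11:20–13:30, 13:40–14:10, 16:10–17:10.
Eitan → UTC: 07:50–09:10, 10:30–11:40, 12:40–14:00.
Alice ∩ Ulrich: 12:00–15:50.
Alice ∩ Ulrich ∩ Jun: 14:00–15:50.
Alice ∩ Ulrich ∩ Jun ∩ Tomás: 14:00–14:10.
Alice ∩ Ulrich ∩ Jun ∩ Tomás ∩ Eitan: (none).
Windows ≥ 60 min: (none).

none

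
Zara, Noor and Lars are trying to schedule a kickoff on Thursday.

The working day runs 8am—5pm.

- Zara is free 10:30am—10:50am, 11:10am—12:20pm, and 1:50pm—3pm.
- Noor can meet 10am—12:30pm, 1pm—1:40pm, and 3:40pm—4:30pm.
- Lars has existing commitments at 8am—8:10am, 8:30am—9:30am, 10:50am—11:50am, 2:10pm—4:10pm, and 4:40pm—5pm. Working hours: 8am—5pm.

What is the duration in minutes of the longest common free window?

Lars free within 08:00–17:00: 08:10–08:30, 09:30–10:50, 11:50–14:10, 16:10–16:40.
Zara ∩ Noor: 10:30–10:50, 11:10–12:20.
Zara ∩ Noor ∩ Lars: 10:30–10:50, 11:50–12:20.
Common window lengths: 20, 30 min; longest is 30.

30 minutes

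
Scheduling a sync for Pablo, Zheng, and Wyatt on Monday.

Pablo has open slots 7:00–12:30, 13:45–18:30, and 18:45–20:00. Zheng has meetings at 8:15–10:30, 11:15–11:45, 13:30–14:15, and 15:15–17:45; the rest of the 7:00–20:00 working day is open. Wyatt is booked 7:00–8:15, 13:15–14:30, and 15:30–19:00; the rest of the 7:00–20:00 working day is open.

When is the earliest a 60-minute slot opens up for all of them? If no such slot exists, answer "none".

19:00

Zheng free within 07:00–20:00: 07:00–08:15, 10:30–11:15, 11:45–13:30, 14:15–15:15, 17:45–20:00.
Wyatt free within 07:00–20:00: 08:15–13:15, 14:30–15:30, 19:00–20:00.
Pablo ∩ Zheng: 07:00–08:15, 10:30–11:15, 11:45–12:30, 14:15–15:15, 17:45–18:30, 18:45–20:00.
Pablo ∩ Zheng ∩ Wyatt: 10:30–11:15, 11:45–12:30, 14:30–15:15, 19:00–20:00.
Windows ≥ 60 min: 19:00–20:00.
Earliest such window starts at 19:00.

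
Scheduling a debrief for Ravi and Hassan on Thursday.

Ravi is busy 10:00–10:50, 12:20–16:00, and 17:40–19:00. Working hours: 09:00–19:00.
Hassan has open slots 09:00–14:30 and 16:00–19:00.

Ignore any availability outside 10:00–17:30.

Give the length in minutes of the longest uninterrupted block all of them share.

90 minutes

Ravi free within 09:00–19:00: 09:00–10:00, 10:50–12:20, 16:00–17:40.
Ravi ∩ Hassan: 09:00–10:00, 10:50–12:20, 16:00–17:40.
Restricted to 10:00–17:30: 10:50–12:20, 16:00–17:30.
Common window lengths: 90, 90 min; longest is 90.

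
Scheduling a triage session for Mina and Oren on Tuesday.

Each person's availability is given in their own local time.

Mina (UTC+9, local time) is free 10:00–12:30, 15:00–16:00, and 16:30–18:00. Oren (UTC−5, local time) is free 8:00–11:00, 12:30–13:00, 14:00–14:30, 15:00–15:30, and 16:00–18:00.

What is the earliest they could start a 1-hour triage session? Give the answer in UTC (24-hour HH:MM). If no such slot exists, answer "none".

Mina → UTC: 01:00–03:30, 06:00–07:00, 07:30–09:00.
Oren → UTC: 13:00–16:00, 17:30–18:00, 19:00–19:30, 20:00–20:30, 21:00–23:00.
Mina ∩ Oren: (none).
Windows ≥ 60 min: (none).

none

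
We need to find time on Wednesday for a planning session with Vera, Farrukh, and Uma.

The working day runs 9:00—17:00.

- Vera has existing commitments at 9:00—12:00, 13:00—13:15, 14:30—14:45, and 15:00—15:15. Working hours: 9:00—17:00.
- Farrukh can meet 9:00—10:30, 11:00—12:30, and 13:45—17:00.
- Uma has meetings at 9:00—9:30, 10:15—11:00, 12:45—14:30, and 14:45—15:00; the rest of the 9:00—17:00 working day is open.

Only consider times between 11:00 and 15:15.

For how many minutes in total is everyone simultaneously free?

Vera free within 09:00–17:00: 12:00–13:00, 13:15–14:30, 14:45–15:00, 15:15–17:00.
Uma free within 09:00–17:00: 09:30–10:15, 11:00–12:45, 14:30–14:45, 15:00–17:00.
Vera ∩ Farrukh: 12:00–12:30, 13:45–14:30, 14:45–15:00, 15:15–17:00.
Vera ∩ Farrukh ∩ Uma: 12:00–12:30, 15:15–17:00.
Restricted to 11:00–15:15: 12:00–12:30.
Total common minutes: 30.

30 minutes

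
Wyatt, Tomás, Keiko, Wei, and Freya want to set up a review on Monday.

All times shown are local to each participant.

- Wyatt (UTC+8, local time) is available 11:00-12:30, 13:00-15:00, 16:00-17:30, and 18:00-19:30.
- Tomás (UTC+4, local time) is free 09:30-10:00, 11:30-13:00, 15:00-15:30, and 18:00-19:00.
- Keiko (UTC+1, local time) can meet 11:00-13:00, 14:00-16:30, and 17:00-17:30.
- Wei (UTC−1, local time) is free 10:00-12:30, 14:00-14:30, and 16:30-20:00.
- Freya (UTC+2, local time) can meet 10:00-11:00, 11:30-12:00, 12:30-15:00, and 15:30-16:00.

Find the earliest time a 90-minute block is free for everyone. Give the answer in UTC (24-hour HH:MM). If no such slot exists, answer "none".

none

Wyatt → UTC: 03:00–04:30, 05:00–07:00, 08:00–09:30, 10:00–11:30.
Tomás → UTC: 05:30–06:00, 07:30–09:00, 11:00–11:30, 14:00–15:00.
Keiko → UTC: 10:00–12:00, 13:00–15:30, 16:00–16:30.
Wei → UTC: 11:00–13:30, 15:00–15:30, 17:30–21:00.
Freya → UTC: 08:00–09:00, 09:30–10:00, 10:30–13:00, 13:30–14:00.
Wyatt ∩ Tomás: 05:30–06:00, 08:00–09:00, 11:00–11:30.
Wyatt ∩ Tomás ∩ Keiko: 11:00–11:30.
Wyatt ∩ Tomás ∩ Keiko ∩ Wei: 11:00–11:30.
Wyatt ∩ Tomás ∩ Keiko ∩ Wei ∩ Freya: 11:00–11:30.
Windows ≥ 90 min: (none).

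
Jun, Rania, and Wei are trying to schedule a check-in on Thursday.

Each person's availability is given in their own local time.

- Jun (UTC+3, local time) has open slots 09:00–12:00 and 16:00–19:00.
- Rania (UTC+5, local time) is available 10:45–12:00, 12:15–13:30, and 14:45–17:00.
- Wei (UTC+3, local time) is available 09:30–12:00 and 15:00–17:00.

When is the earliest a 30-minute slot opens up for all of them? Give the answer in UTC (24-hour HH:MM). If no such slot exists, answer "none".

Jun → UTC: 06:00–09:00, 13:00–16:00.
Rania → UTC: 05:45–07:00, 07:15–08:30, 09:45–12:00.
Wei → UTC: 06:30–09:00, 12:00–14:00.
Jun ∩ Rania: 06:00–07:00, 07:15–08:30.
Jun ∩ Rania ∩ Wei: 06:30–07:00, 07:15–08:30.
Windows ≥ 30 min: 06:30–07:00, 07:15–08:30.
Earliest such window starts at 06:30.

06:30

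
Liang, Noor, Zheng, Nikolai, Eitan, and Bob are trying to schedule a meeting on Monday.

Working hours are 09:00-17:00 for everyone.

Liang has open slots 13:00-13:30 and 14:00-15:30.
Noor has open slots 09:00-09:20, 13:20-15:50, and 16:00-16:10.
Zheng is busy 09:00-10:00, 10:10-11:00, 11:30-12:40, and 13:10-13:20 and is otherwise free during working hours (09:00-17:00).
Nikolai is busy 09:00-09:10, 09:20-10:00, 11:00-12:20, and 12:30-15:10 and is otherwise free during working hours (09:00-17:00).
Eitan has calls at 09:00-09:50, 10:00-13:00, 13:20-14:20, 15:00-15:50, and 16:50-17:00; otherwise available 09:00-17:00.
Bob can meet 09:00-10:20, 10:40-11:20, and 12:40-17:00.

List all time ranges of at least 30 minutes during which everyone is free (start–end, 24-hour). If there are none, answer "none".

none

Zheng free within 09:00–17:00: 10:00–10:10, 11:00–11:30, 12:40–13:10, 13:20–17:00.
Nikolai free within 09:00–17:00: 09:10–09:20, 10:00–11:00, 12:20–12:30, 15:10–17:00.
Eitan free within 09:00–17:00: 09:50–10:00, 13:00–13:20, 14:20–15:00, 15:50–16:50.
Liang ∩ Noor: 13:20–13:30, 14:00–15:30.
Liang ∩ Noor ∩ Zheng: 13:20–13:30, 14:00–15:30.
Liang ∩ Noor ∩ Zheng ∩ Nikolai: 15:10–15:30.
Liang ∩ Noor ∩ Zheng ∩ Nikolai ∩ Eitan: (none).
Liang ∩ Noor ∩ Zheng ∩ Nikolai ∩ Eitan ∩ Bob: (none).
Windows ≥ 30 min: (none).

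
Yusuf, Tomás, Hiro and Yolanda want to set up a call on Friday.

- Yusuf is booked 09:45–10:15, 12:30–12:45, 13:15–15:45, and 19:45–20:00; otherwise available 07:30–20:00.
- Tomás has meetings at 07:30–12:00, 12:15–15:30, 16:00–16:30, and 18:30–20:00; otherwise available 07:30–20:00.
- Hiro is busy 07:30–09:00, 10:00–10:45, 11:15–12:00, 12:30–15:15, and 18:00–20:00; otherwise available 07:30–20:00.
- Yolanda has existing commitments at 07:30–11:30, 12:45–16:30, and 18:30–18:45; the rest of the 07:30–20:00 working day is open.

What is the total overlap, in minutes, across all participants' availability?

Yusuf free within 07:30–20:00: 07:30–09:45, 10:15–12:30, 12:45–13:15, 15:45–19:45.
Tomás free within 07:30–20:00: 12:00–12:15, 15:30–16:00, 16:30–18:30.
Hiro free within 07:30–20:00: 09:00–10:00, 10:45–11:15, 12:00–12:30, 15:15–18:00.
Yolanda free within 07:30–20:00: 11:30–12:45, 16:30–18:30, 18:45–20:00.
Yusuf ∩ Tomás: 12:00–12:15, 15:45–16:00, 16:30–18:30.
Yusuf ∩ Tomás ∩ Hiro: 12:00–12:15, 15:45–16:00, 16:30–18:00.
Yusuf ∩ Tomás ∩ Hiro ∩ Yolanda: 12:00–12:15, 16:30–18:00.
Total common minutes: 15 + 90 = 105.

105 minutes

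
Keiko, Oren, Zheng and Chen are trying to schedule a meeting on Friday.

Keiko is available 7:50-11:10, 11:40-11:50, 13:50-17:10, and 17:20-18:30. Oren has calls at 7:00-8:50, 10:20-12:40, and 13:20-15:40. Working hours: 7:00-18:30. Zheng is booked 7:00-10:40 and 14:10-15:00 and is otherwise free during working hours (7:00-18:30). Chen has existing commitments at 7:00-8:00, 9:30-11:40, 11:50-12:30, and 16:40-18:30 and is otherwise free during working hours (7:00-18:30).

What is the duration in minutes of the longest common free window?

Oren free within 07:00–18:30: 08:50–10:20, 12:40–13:20, 15:40–18:30.
Zheng free within 07:00–18:30: 10:40–14:10, 15:00–18:30.
Chen free within 07:00–18:30: 08:00–09:30, 11:40–11:50, 12:30–16:40.
Keiko ∩ Oren: 08:50–10:20, 15:40–17:10, 17:20–18:30.
Keiko ∩ Oren ∩ Zheng: 15:40–17:10, 17:20–18:30.
Keiko ∩ Oren ∩ Zheng ∩ Chen: 15:40–16:40.
Single common window of 60 minutes.

60 minutes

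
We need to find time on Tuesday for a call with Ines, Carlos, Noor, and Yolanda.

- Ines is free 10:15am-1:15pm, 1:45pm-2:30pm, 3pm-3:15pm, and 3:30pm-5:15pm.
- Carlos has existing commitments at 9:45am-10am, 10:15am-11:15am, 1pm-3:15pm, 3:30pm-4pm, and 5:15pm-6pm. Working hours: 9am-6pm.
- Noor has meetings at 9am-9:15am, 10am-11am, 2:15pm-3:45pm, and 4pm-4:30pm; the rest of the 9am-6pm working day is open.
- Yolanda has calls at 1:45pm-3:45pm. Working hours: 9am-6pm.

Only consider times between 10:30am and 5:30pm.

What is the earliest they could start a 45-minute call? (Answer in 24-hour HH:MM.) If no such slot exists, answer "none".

Carlos free within 09:00–18:00: 09:00–09:45, 10:00–10:15, 11:15–13:00, 15:15–15:30, 16:00–17:15.
Noor free within 09:00–18:00: 09:15–10:00, 11:00–14:15, 15:45–16:00, 16:30–18:00.
Yolanda free within 09:00–18:00: 09:00–13:45, 15:45–18:00.
Ines ∩ Carlos: 11:15–13:00, 16:00–17:15.
Ines ∩ Carlos ∩ Noor: 11:15–13:00, 16:30–17:15.
Ines ∩ Carlos ∩ Noor ∩ Yolanda: 11:15–13:00, 16:30–17:15.
Restricted to 10:30–17:30: 11:15–13:00, 16:30–17:15.
Windows ≥ 45 min: 11:15–13:00, 16:30–17:15.
Earliest such window starts at 11:15.

11:15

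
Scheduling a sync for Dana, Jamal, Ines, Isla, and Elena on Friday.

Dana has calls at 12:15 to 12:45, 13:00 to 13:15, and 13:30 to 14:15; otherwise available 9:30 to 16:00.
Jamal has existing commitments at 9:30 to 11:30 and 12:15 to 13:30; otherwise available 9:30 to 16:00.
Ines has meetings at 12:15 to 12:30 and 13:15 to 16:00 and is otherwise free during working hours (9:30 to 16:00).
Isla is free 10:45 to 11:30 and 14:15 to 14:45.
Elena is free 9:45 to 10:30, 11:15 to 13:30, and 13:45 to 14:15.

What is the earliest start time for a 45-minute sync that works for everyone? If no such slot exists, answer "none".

Dana free within 09:30–16:00: 09:30–12:15, 12:45–13:00, 13:15–13:30, 14:15–16:00.
Jamal free within 09:30–16:00: 11:30–12:15, 13:30–16:00.
Ines free within 09:30–16:00: 09:30–12:15, 12:30–13:15.
Dana ∩ Jamal: 11:30–12:15, 14:15–16:00.
Dana ∩ Jamal ∩ Ines: 11:30–12:15.
Dana ∩ Jamal ∩ Ines ∩ Isla: (none).
Dana ∩ Jamal ∩ Ines ∩ Isla ∩ Elena: (none).
Windows ≥ 45 min: (none).

none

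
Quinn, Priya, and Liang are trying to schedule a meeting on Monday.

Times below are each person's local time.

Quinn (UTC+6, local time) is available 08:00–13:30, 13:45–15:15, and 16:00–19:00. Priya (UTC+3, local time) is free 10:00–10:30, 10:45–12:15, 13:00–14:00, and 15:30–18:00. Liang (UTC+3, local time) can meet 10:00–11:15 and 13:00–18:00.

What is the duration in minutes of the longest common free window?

Quinn → UTC: 02:00–07:30, 07:45–09:15, 10:00–13:00.
Priya → UTC: 07:00–07:30, 07:45–09:15, 10:00–11:00, 12:30–15:00.
Liang → UTC: 07:00–08:15, 10:00–15:00.
Quinn ∩ Priya: 07:00–07:30, 07:45–09:15, 10:00–11:00, 12:30–13:00.
Quinn ∩ Priya ∩ Liang: 07:00–07:30, 07:45–08:15, 10:00–11:00, 12:30–13:00.
Common window lengths: 30, 30, 60, 30 min; longest is 60.

60 minutes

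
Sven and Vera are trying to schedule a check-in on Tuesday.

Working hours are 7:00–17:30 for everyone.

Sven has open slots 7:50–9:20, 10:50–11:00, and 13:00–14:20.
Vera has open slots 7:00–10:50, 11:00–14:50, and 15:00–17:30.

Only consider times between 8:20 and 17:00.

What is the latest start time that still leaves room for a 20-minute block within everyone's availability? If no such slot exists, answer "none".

14:00

Sven ∩ Vera: 07:50–09:20, 13:00–14:20.
Restricted to 08:20–17:00: 08:20–09:20, 13:00–14:20.
Windows ≥ 20 min: 08:20–09:20, 13:00–14:20.
Latest start in the last window 13:00–14:20 is 14:20 − 20 min = 14:00.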